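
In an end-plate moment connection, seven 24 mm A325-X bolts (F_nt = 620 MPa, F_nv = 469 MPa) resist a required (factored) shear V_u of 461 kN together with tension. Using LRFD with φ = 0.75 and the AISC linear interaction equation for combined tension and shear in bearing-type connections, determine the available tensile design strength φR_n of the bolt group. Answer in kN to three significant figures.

A_b = π·24²/4 = 452.4 mm²; f_rv = 461 × 1000 / (7 × 452.4) = 145.6 MPa.
F'_nt = 1.3 F_nt − (F_nt / φF_nv) f_rv = 1.3·620 − (620/(0.75·469))·145.6 = 549.4 MPa, capped at F_nt → F'_nt = 549.4 MPa.
R_n = F'_nt · A_b · n = 549.4 × 452.4 × 7 / 1000 = 1740 kN.
Design strength φR_n = 0.75 × 1740 = 1300 kN.

1300 kN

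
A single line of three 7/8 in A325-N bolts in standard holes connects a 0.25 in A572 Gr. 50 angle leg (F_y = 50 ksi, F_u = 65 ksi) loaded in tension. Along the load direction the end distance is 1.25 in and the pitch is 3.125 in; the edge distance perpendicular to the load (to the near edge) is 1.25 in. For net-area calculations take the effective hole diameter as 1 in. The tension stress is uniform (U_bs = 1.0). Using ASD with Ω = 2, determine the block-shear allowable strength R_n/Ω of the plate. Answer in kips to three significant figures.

Shear plane L_v = 1.25 + 2·3.125 = 7.5 in; A_gv = 7.5 × 0.25 = 1.875 in².
A_nv = (7.5 − 2.5·1) × 0.25 = 1.25 in².
A_nt = (1.25 − 0.5·1) × 0.25 = 0.1875 in².
0.6 F_u A_nv = 48.75 kips; 0.6 F_y A_gv = 56.25 kips → shear rupture governs the shear term.
R_n = 48.75 + 1.0 × 65 × 0.1875 = 60.94 kips.
Allowable strength R_n/Ω = 60.94 / 2 = 30.5 kips.

30.5 kips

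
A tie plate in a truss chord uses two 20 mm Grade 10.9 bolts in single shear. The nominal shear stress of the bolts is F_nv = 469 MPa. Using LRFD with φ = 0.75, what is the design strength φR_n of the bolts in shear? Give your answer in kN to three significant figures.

A_b = π × 20² / 4 = 314.2 mm².
R_n = F_nv · A_b · n · n_s = 469 × 314.2 × 2 × 1 / 1000 = 294.7 kN.
Design strength φR_n = 0.75 × 294.7 = 221 kN.

221 kN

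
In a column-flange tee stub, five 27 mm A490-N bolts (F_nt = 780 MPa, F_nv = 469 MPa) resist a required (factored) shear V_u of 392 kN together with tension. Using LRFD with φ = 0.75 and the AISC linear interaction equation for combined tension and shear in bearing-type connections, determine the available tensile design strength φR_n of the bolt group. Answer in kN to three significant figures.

1530 kN

A_b = π·27²/4 = 572.6 mm²; f_rv = 392 × 1000 / (5 × 572.6) = 136.9 MPa.
F'_nt = 1.3 F_nt − (F_nt / φF_nv) f_rv = 1.3·780 − (780/(0.75·469))·136.9 = 710.4 MPa, capped at F_nt → F'_nt = 710.4 MPa.
R_n = F'_nt · A_b · n = 710.4 × 572.6 × 5 / 1000 = 2034 kN.
Design strength φR_n = 0.75 × 2034 = 1530 kN.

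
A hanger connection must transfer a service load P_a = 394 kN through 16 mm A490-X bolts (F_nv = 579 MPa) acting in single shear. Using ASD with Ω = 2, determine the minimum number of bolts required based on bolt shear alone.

7 bolts

A_b = π·16²/4 = 201.1 mm².
Per-bolt allowable strength R_n/Ω = 579 × 201.1 × 1 / 1000 / 2 = 58.21 kN.
n ≥ 394 / 58.21 = 6.769 → use 7 bolts.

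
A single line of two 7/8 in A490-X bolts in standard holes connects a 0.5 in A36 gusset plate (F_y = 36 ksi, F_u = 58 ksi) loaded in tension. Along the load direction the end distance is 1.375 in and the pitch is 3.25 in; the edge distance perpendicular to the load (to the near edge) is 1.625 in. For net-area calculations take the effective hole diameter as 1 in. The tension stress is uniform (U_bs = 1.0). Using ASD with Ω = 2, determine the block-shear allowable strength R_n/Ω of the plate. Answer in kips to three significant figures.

Shear plane L_v = 1.375 + 1·3.25 = 4.625 in; A_gv = 4.625 × 0.5 = 2.312 in².
A_nv = (4.625 − 1.5·1) × 0.5 = 1.562 in².
A_nt = (1.625 − 0.5·1) × 0.5 = 0.5625 in².
0.6 F_u A_nv = 54.37 kips; 0.6 F_y A_gv = 49.95 kips → shear yielding governs the shear term.
R_n = 49.95 + 1.0 × 58 × 0.5625 = 82.57 kips.
Allowable strength R_n/Ω = 82.57 / 2 = 41.3 kips.

41.3 kips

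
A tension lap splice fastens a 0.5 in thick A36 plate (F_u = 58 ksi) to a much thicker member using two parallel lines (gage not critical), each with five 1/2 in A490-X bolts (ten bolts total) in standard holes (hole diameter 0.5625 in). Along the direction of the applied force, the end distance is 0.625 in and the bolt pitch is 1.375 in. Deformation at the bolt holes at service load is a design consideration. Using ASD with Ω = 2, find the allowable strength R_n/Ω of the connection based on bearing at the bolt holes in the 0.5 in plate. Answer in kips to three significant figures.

125 kips

Per bolt r_n = 1.2 l_c t F_u ≤ 2.4 d t F_u; upper limit = 2.4 × 0.5 × 0.5 × 58 = 34.8 kips.
Edge bolt: l_c = 0.625 − 0.5625/2 = 0.3438 in → 1.2 × 0.3438 × 0.5 × 58 = 11.96 → r_n = 11.96 kips.
Interior bolts: l_c = 1.375 − 0.5625 = 0.8125 in → 1.2 × 0.8125 × 0.5 × 58 = 28.27 → r_n = 28.27 kips.
R_n = 2 × 11.96 + 8 × 28.27 = 250.1 kips.
Allowable strength R_n/Ω = 250.1 / 2 = 125 kips.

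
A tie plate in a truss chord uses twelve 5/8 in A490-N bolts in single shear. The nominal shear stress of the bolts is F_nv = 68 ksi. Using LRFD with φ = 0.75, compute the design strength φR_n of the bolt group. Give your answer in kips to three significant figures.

A_b = π × 0.625² / 4 = 0.3068 in².
R_n = F_nv · A_b · n · n_s = 68 × 0.3068 × 12 × 1 = 250.3 kips.
Design strength φR_n = 0.75 × 250.3 = 188 kips.

188 kips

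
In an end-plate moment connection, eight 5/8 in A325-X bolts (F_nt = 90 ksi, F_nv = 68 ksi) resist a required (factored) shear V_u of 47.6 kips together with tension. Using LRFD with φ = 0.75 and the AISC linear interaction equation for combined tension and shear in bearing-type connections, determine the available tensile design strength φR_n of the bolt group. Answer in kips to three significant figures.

152 kips

A_b = π·0.625²/4 = 0.3068 in²; f_rv = 47.6 / (8 × 0.3068) = 19.39 ksi.
F'_nt = 1.3 F_nt − (F_nt / φF_nv) f_rv = 1.3·90 − (90/(0.75·68))·19.39 = 82.78 ksi, capped at F_nt → F'_nt = 82.78 ksi.
R_n = F'_nt · A_b · n = 82.78 × 0.3068 × 8 = 203.2 kips.
Design strength φR_n = 0.75 × 203.2 = 152 kips.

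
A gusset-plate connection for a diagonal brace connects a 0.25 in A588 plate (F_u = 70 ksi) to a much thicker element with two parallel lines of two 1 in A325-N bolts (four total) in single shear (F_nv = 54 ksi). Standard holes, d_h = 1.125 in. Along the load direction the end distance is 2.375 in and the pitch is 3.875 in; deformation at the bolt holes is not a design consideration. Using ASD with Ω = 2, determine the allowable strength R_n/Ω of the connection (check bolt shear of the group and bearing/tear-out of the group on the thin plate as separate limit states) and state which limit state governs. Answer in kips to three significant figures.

Bolt shear: A_b = π·1²/4 = 0.7854 in²; R_n = 54 × 0.7854 × 4 × 1 = 169.6 kips → 169.6 / 2 = 84.8 kips.
Bearing (1.5 l_c t F_u ≤ 3.0 d t F_u): upper limit = 3.0·1·0.25·70 = 52.5 kips.
  Edge l_c = 2.375 − 1.125/2 = 1.812 → r_n = 47.58 kips; interior l_c = 3.875 − 1.125 = 2.75 → r_n = 52.5 kips.
  R_n,bearing = 2·47.58 + 2·52.5 = 200.2 kips → 200.2 / 2 = 100 kips.
Bolt shear governs: 84.8 kips.

84.8 kips (bolt shear governs)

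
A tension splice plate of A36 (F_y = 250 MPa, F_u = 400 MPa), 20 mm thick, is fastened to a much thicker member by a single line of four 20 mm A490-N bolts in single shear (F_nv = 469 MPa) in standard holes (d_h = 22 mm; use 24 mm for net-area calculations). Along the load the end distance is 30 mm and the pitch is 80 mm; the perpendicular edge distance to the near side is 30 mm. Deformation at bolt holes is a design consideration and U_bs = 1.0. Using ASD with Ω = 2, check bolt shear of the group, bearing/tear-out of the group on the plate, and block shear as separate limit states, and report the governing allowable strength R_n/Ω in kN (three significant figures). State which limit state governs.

295 kN (bolt shear governs)

Bolt shear: A_b = π·20²/4 = 314.2 mm²; R_n = 469 × 314.2 × 4 × 1 / 1000 = 589.4 kN → 589.4 / 2 = 295 kN.
Bearing: edge l_c = 19, r_n = 182.4 kN; interior l_c = 58, r_n = 384 kN; R_n = 182.4 + 3·384 = 1334 kN → 667 kN.
Block shear: A_gv = 5400, A_nv = 3720, A_nt = 360 mm²; R_n = min(0.6F_uA_nv, 0.6F_yA_gv) + U_bs·F_u·A_nt = 954 kN → 477 kN.
Bolt shear governs: 295 kN.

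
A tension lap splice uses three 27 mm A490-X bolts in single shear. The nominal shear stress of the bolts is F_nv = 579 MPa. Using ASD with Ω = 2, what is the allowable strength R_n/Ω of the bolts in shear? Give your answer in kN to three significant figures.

A_b = π × 27² / 4 = 572.6 mm².
R_n = F_nv · A_b · n · n_s = 579 × 572.6 × 3 × 1 / 1000 = 994.5 kN.
Allowable strength R_n/Ω = 994.5 / 2 = 497 kN.

497 kN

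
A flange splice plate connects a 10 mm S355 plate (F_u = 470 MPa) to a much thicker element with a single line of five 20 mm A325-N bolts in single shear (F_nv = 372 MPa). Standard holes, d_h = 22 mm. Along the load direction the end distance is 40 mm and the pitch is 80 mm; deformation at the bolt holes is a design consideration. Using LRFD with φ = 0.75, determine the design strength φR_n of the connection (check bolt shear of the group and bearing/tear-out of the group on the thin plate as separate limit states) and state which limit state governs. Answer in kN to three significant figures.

Bolt shear: A_b = π·20²/4 = 314.2 mm²; R_n = 372 × 314.2 × 5 × 1 / 1000 = 584.3 kN → 0.75 × 584.3 = 438 kN.
Bearing (1.2 l_c t F_u ≤ 2.4 d t F_u): upper limit = 2.4·20·10·470 / 1000 = 225.6 kN.
  Edge l_c = 40 − 22/2 = 29 → r_n = 163.6 kN; interior l_c = 80 − 22 = 58 → r_n = 225.6 kN.
  R_n,bearing = 1·163.6 + 4·225.6 = 1066 kN → 0.75 × 1066 = 799 kN.
Bolt shear governs: 438 kN.

438 kN (bolt shear governs)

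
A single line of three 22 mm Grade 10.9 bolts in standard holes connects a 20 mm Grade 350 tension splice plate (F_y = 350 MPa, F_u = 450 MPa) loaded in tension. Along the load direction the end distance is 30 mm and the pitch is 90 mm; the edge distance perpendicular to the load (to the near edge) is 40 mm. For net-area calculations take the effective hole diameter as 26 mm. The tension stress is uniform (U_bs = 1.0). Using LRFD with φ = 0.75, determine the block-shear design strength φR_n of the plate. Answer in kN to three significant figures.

Shear plane L_v = 30 + 2·90 = 210 mm; A_gv = 210 × 20 = 4200 mm².
A_nv = (210 − 2.5·26) × 20 = 2900 mm².
A_nt = (40 − 0.5·26) × 20 = 540 mm².
0.6 F_u A_nv = 783 kN; 0.6 F_y A_gv = 882 kN → shear rupture governs the shear term.
R_n = 783 + 1.0 × 450 × 540 / 1000 = 1026 kN.
Design strength φR_n = 0.75 × 1026 = 770 kN.

770 kN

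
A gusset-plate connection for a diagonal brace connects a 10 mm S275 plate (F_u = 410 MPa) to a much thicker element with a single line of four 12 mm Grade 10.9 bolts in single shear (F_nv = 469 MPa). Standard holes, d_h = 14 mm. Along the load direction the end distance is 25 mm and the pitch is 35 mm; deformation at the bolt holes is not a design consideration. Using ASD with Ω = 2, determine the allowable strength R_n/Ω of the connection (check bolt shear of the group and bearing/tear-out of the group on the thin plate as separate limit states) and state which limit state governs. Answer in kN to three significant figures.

106 kN (bolt shear governs)

Bolt shear: A_b = π·12²/4 = 113.1 mm²; R_n = 469 × 113.1 × 4 × 1 / 1000 = 212.2 kN → 212.2 / 2 = 106 kN.
Bearing (1.5 l_c t F_u ≤ 3.0 d t F_u): upper limit = 3.0·12·10·410 / 1000 = 147.6 kN.
  Edge l_c = 25 − 14/2 = 18 → r_n = 110.7 kN; interior l_c = 35 − 14 = 21 → r_n = 129.2 kN.
  R_n,bearing = 1·110.7 + 3·129.2 = 498.2 kN → 498.2 / 2 = 249 kN.
Bolt shear governs: 106 kN.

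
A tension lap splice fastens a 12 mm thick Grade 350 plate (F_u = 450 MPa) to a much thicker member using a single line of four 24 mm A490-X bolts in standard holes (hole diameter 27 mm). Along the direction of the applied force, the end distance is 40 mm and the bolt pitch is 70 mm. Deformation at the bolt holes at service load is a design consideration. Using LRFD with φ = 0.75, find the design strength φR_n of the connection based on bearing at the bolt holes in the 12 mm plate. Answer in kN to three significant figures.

756 kN

Per bolt r_n = 1.2 l_c t F_u ≤ 2.4 d t F_u; upper limit = 2.4 × 24 × 12 × 450 / 1000 = 311 kN.
Edge bolt: l_c = 40 − 27/2 = 26.5 mm → 1.2 × 26.5 × 12 × 450 / 1000 = 171.7 → r_n = 171.7 kN.
Interior bolts: l_c = 70 − 27 = 43 mm → 1.2 × 43 × 12 × 450 / 1000 = 278.6 → r_n = 278.6 kN.
R_n = 1 × 171.7 + 3 × 278.6 = 1008 kN.
Design strength φR_n = 0.75 × 1008 = 756 kN.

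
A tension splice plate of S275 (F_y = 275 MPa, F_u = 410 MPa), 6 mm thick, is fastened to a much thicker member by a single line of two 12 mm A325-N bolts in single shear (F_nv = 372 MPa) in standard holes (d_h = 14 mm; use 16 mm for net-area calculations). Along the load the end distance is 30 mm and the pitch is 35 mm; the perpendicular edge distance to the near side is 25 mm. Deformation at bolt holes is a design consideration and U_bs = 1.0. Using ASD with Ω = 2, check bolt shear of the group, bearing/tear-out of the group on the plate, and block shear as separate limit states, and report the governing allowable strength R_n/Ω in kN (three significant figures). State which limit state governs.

Bolt shear: A_b = π·12²/4 = 113.1 mm²; R_n = 372 × 113.1 × 2 × 1 / 1000 = 84.14 kN → 84.14 / 2 = 42.1 kN.
Bearing: edge l_c = 23, r_n = 67.9 kN; interior l_c = 21, r_n = 61.99 kN; R_n = 67.9 + 1·61.99 = 129.9 kN → 64.9 kN.
Block shear: A_gv = 390, A_nv = 246, A_nt = 102 mm²; R_n = min(0.6F_uA_nv, 0.6F_yA_gv) + U_bs·F_u·A_nt = 102.3 kN → 51.2 kN.
Bolt shear governs: 42.1 kN.

42.1 kN (bolt shear governs)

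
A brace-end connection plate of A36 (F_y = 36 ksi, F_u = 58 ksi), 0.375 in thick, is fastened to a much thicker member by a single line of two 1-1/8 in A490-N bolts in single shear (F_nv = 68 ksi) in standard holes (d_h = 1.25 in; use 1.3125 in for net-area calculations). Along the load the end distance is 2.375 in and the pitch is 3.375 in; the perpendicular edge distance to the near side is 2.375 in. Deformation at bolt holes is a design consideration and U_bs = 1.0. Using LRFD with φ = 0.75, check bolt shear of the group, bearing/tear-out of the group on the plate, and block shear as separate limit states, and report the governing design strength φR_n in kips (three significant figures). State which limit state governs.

63 kips (block shear governs)

Bolt shear: A_b = π·1.125²/4 = 0.994 in²; R_n = 68 × 0.994 × 2 × 1 = 135.2 kips → 0.75 × 135.2 = 101 kips.
Bearing: edge l_c = 1.75, r_n = 45.68 kips; interior l_c = 2.125, r_n = 55.46 kips; R_n = 45.68 + 1·55.46 = 101.1 kips → 75.9 kips.
Block shear: A_gv = 2.156, A_nv = 1.418, A_nt = 0.6445 in²; R_n = min(0.6F_uA_nv, 0.6F_yA_gv) + U_bs·F_u·A_nt = 83.96 kips → 63 kips.
Block shear governs: 63 kips.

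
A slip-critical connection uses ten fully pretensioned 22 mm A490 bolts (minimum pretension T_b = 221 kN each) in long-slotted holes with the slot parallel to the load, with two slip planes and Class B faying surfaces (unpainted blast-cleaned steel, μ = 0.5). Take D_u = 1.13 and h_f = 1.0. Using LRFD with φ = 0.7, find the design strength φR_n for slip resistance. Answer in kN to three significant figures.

R_n = μ · D_u · h_f · T_b · n_s · n_b = 0.5 × 1.13 × 1.0 × 221 × 2 × 10 = 2497 kN.
Design strength φR_n = 0.7 × 2497 = 1750 kN.

1750 kN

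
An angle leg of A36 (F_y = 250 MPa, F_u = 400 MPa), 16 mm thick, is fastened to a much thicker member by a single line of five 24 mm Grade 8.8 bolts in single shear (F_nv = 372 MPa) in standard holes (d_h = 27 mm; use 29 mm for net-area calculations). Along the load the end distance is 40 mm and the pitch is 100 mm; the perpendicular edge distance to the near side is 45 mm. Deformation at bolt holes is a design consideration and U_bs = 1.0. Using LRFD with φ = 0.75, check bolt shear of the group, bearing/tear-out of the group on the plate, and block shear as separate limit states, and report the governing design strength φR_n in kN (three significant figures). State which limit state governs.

Bolt shear: A_b = π·24²/4 = 452.4 mm²; R_n = 372 × 452.4 × 5 × 1 / 1000 = 841.4 kN → 0.75 × 841.4 = 631 kN.
Bearing: edge l_c = 26.5, r_n = 203.5 kN; interior l_c = 73, r_n = 368.6 kN; R_n = 203.5 + 4·368.6 = 1678 kN → 1260 kN.
Block shear: A_gv = 7040, A_nv = 4952, A_nt = 488 mm²; R_n = min(0.6F_uA_nv, 0.6F_yA_gv) + U_bs·F_u·A_nt = 1251 kN → 938 kN.
Bolt shear governs: 631 kN.

631 kN (bolt shear governs)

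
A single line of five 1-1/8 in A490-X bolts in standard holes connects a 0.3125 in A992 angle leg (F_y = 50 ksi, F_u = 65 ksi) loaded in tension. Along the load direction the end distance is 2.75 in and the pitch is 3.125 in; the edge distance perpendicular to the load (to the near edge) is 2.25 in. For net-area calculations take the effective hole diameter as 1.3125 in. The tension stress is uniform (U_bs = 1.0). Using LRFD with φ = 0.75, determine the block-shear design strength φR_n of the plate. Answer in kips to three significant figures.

Shear plane L_v = 2.75 + 4·3.125 = 15.25 in; A_gv = 15.25 × 0.3125 = 4.766 in².
A_nv = (15.25 − 4.5·1.3125) × 0.3125 = 2.92 in².
A_nt = (2.25 − 0.5·1.3125) × 0.3125 = 0.498 in².
0.6 F_u A_nv = 113.9 kips; 0.6 F_y A_gv = 143 kips → shear rupture governs the shear term.
R_n = 113.9 + 1.0 × 65 × 0.498 = 146.2 kips.
Design strength φR_n = 0.75 × 146.2 = 110 kips.

110 kips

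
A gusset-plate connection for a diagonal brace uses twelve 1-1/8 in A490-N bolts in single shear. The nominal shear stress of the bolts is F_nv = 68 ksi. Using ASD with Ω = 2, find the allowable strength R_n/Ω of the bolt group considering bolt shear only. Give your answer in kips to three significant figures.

406 kips

A_b = π × 1.125² / 4 = 0.994 in².
R_n = F_nv · A_b · n · n_s = 68 × 0.994 × 12 × 1 = 811.1 kips.
Allowable strength R_n/Ω = 811.1 / 2 = 406 kips.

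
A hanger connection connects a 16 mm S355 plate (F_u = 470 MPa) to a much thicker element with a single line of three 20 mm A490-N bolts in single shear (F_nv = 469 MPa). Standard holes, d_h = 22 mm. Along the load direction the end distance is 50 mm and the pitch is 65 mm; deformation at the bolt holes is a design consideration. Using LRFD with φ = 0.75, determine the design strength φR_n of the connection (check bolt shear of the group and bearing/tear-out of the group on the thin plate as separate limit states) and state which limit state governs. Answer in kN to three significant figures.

332 kN (bolt shear governs)

Bolt shear: A_b = π·20²/4 = 314.2 mm²; R_n = 469 × 314.2 × 3 × 1 / 1000 = 442 kN → 0.75 × 442 = 332 kN.
Bearing (1.2 l_c t F_u ≤ 2.4 d t F_u): upper limit = 2.4·20·16·470 / 1000 = 361 kN.
  Edge l_c = 50 − 22/2 = 39 → r_n = 351.9 kN; interior l_c = 65 − 22 = 43 → r_n = 361 kN.
  R_n,bearing = 1·351.9 + 2·361 = 1074 kN → 0.75 × 1074 = 805 kN.
Bolt shear governs: 332 kN.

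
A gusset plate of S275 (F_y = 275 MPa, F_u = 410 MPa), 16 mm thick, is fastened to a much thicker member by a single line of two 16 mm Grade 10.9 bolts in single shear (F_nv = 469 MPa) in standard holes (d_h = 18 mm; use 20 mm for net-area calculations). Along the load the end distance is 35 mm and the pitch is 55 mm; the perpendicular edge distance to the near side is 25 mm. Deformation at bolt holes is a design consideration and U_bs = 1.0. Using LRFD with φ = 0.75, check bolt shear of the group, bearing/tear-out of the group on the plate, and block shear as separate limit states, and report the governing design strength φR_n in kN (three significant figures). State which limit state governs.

141 kN (bolt shear governs)

Bolt shear: A_b = π·16²/4 = 201.1 mm²; R_n = 469 × 201.1 × 2 × 1 / 1000 = 188.6 kN → 0.75 × 188.6 = 141 kN.
Bearing: edge l_c = 26, r_n = 204.7 kN; interior l_c = 37, r_n = 251.9 kN; R_n = 204.7 + 1·251.9 = 456.6 kN → 342 kN.
Block shear: A_gv = 1440, A_nv = 960, A_nt = 240 mm²; R_n = min(0.6F_uA_nv, 0.6F_yA_gv) + U_bs·F_u·A_nt = 334.6 kN → 251 kN.
Bolt shear governs: 141 kN.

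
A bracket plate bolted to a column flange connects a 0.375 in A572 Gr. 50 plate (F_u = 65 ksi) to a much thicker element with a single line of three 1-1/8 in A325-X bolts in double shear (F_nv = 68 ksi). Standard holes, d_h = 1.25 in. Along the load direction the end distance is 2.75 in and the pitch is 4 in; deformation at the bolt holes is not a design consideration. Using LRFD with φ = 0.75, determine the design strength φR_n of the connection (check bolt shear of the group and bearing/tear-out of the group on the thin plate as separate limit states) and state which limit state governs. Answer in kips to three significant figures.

182 kips (bearing governs)

Bolt shear: A_b = π·1.125²/4 = 0.994 in²; R_n = 68 × 0.994 × 3 × 2 = 405.6 kips → 0.75 × 405.6 = 304 kips.
Bearing (1.5 l_c t F_u ≤ 3.0 d t F_u): upper limit = 3.0·1.125·0.375·65 = 82.27 kips.
  Edge l_c = 2.75 − 1.25/2 = 2.125 → r_n = 77.7 kips; interior l_c = 4 − 1.25 = 2.75 → r_n = 82.27 kips.
  R_n,bearing = 1·77.7 + 2·82.27 = 242.2 kips → 0.75 × 242.2 = 182 kips.
Bearing governs: 182 kips.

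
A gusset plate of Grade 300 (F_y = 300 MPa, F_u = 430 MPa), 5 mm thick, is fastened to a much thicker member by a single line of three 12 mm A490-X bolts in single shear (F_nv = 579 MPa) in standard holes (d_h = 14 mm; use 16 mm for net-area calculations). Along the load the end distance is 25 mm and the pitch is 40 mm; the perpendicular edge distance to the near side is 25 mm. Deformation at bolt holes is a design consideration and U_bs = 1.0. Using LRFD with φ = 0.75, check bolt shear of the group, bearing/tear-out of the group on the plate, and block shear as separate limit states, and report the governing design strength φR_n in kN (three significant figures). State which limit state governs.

90.3 kN (block shear governs)

Bolt shear: A_b = π·12²/4 = 113.1 mm²; R_n = 579 × 113.1 × 3 × 1 / 1000 = 196.5 kN → 0.75 × 196.5 = 147 kN.
Bearing: edge l_c = 18, r_n = 46.44 kN; interior l_c = 26, r_n = 61.92 kN; R_n = 46.44 + 2·61.92 = 170.3 kN → 128 kN.
Block shear: A_gv = 525, A_nv = 325, A_nt = 85 mm²; R_n = min(0.6F_uA_nv, 0.6F_yA_gv) + U_bs·F_u·A_nt = 120.4 kN → 90.3 kN.
Block shear governs: 90.3 kN.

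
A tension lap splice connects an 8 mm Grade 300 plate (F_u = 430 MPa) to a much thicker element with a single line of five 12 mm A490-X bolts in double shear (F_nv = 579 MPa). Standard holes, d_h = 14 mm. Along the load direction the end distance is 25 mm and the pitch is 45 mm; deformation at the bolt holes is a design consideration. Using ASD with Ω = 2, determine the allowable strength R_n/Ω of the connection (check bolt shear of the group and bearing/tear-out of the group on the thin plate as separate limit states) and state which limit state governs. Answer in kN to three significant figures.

Bolt shear: A_b = π·12²/4 = 113.1 mm²; R_n = 579 × 113.1 × 5 × 2 / 1000 = 654.8 kN → 654.8 / 2 = 327 kN.
Bearing (1.2 l_c t F_u ≤ 2.4 d t F_u): upper limit = 2.4·12·8·430 / 1000 = 99.07 kN.
  Edge l_c = 25 − 14/2 = 18 → r_n = 74.3 kN; interior l_c = 45 − 14 = 31 → r_n = 99.07 kN.
  R_n,bearing = 1·74.3 + 4·99.07 = 470.6 kN → 470.6 / 2 = 235 kN.
Bearing governs: 235 kN.

235 kN (bearing governs)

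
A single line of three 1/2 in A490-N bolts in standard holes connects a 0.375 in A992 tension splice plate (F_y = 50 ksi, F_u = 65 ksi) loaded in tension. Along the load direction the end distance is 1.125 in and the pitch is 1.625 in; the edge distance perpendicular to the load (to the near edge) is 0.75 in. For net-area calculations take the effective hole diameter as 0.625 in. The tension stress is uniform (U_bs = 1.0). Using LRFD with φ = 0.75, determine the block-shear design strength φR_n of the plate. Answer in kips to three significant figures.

38.8 kips

Shear plane L_v = 1.125 + 2·1.625 = 4.375 in; A_gv = 4.375 × 0.375 = 1.641 in².
A_nv = (4.375 − 2.5·0.625) × 0.375 = 1.055 in².
A_nt = (0.75 − 0.5·0.625) × 0.375 = 0.1641 in².
0.6 F_u A_nv = 41.13 kips; 0.6 F_y A_gv = 49.22 kips → shear rupture governs the shear term.
R_n = 41.13 + 1.0 × 65 × 0.1641 = 51.8 kips.
Design strength φR_n = 0.75 × 51.8 = 38.8 kips.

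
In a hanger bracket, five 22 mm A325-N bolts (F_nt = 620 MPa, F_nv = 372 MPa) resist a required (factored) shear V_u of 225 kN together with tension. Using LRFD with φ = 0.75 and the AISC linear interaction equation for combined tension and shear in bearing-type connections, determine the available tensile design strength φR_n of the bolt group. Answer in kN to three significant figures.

A_b = π·22²/4 = 380.1 mm²; f_rv = 225 × 1000 / (5 × 380.1) = 118.4 MPa.
F'_nt = 1.3 F_nt − (F_nt / φF_nv) f_rv = 1.3·620 − (620/(0.75·372))·118.4 = 542.9 MPa, capped at F_nt → F'_nt = 542.9 MPa.
R_n = F'_nt · A_b · n = 542.9 × 380.1 × 5 / 1000 = 1032 kN.
Design strength φR_n = 0.75 × 1032 = 774 kN.

774 kN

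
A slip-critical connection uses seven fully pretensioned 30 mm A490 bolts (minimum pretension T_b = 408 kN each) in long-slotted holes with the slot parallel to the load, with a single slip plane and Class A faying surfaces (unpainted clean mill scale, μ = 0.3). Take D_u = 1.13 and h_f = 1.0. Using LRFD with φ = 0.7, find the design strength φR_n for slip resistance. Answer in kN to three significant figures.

678 kN

R_n = μ · D_u · h_f · T_b · n_s · n_b = 0.3 × 1.13 × 1.0 × 408 × 1 × 7 = 968.2 kN.
Design strength φR_n = 0.7 × 968.2 = 678 kN.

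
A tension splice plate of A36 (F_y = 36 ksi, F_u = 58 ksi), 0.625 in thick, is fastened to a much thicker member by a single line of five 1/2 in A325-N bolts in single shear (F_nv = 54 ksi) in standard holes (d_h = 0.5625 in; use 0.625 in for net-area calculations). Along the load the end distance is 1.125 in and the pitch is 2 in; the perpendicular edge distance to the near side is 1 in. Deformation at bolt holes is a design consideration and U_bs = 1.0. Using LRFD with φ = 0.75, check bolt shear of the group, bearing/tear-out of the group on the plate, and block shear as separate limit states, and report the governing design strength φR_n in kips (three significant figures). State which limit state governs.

Bolt shear: A_b = π·0.5²/4 = 0.1963 in²; R_n = 54 × 0.1963 × 5 × 1 = 53.01 kips → 0.75 × 53.01 = 39.8 kips.
Bearing: edge l_c = 0.8438, r_n = 36.7 kips; interior l_c = 1.438, r_n = 43.5 kips; R_n = 36.7 + 4·43.5 = 210.7 kips → 158 kips.
Block shear: A_gv = 5.703, A_nv = 3.945, A_nt = 0.4297 in²; R_n = min(0.6F_uA_nv, 0.6F_yA_gv) + U_bs·F_u·A_nt = 148.1 kips → 111 kips.
Bolt shear governs: 39.8 kips.

39.8 kips (bolt shear governs)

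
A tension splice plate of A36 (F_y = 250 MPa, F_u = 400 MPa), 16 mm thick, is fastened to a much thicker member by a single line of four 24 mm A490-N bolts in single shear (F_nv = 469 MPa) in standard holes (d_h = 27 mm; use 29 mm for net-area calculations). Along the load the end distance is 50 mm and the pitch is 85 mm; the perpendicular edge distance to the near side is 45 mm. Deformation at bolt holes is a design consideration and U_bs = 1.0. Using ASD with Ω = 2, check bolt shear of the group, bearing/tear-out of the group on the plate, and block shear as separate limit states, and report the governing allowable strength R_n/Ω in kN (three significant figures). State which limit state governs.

424 kN (bolt shear governs)

Bolt shear: A_b = π·24²/4 = 452.4 mm²; R_n = 469 × 452.4 × 4 × 1 / 1000 = 848.7 kN → 848.7 / 2 = 424 kN.
Bearing: edge l_c = 36.5, r_n = 280.3 kN; interior l_c = 58, r_n = 368.6 kN; R_n = 280.3 + 3·368.6 = 1386 kN → 693 kN.
Block shear: A_gv = 4880, A_nv = 3256, A_nt = 488 mm²; R_n = min(0.6F_uA_nv, 0.6F_yA_gv) + U_bs·F_u·A_nt = 927.2 kN → 464 kN.
Bolt shear governs: 424 kN.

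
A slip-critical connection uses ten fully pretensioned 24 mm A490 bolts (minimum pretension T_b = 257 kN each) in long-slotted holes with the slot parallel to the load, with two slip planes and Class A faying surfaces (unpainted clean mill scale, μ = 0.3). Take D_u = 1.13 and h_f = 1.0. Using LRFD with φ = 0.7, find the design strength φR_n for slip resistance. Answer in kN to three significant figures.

R_n = μ · D_u · h_f · T_b · n_s · n_b = 0.3 × 1.13 × 1.0 × 257 × 2 × 10 = 1742 kN.
Design strength φR_n = 0.7 × 1742 = 1220 kN.

1220 kN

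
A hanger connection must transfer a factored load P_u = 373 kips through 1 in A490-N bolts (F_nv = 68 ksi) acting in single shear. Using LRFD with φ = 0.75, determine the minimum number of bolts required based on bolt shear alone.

10 bolts

A_b = π·1²/4 = 0.7854 in².
Per-bolt design strength φR_n = 0.75 × 68 × 0.7854 × 1 = 40.06 kips.
n ≥ 373 / 40.06 = 9.312 → use 10 bolts.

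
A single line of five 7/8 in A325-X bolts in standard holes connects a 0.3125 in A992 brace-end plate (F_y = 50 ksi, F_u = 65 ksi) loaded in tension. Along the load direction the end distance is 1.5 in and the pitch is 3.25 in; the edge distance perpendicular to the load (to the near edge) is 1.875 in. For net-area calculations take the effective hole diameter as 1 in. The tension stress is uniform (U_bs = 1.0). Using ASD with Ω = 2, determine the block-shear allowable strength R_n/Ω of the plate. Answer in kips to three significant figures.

Shear plane L_v = 1.5 + 4·3.25 = 14.5 in; A_gv = 14.5 × 0.3125 = 4.531 in².
A_nv = (14.5 − 4.5·1) × 0.3125 = 3.125 in².
A_nt = (1.875 − 0.5·1) × 0.3125 = 0.4297 in².
0.6 F_u A_nv = 121.9 kips; 0.6 F_y A_gv = 135.9 kips → shear rupture governs the shear term.
R_n = 121.9 + 1.0 × 65 × 0.4297 = 149.8 kips.
Allowable strength R_n/Ω = 149.8 / 2 = 74.9 kips.

74.9 kips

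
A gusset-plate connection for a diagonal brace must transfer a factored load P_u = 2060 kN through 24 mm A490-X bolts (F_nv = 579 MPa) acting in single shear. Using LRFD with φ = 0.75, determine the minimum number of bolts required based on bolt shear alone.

11 bolts

A_b = π·24²/4 = 452.4 mm².
Per-bolt design strength φR_n = 0.75 × 579 × 452.4 × 1 / 1000 = 196.5 kN.
n ≥ 2060 / 196.5 = 10.49 → use 11 bolts.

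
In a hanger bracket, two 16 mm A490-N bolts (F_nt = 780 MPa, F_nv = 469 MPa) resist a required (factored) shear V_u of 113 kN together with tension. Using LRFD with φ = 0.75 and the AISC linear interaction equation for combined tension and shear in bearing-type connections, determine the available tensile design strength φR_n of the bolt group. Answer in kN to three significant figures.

118 kN

A_b = π·16²/4 = 201.1 mm²; f_rv = 113 × 1000 / (2 × 201.1) = 281 MPa.
F'_nt = 1.3 F_nt − (F_nt / φF_nv) f_rv = 1.3·780 − (780/(0.75·469))·281 = 390.9 MPa, capped at F_nt → F'_nt = 390.9 MPa.
R_n = F'_nt · A_b · n = 390.9 × 201.1 × 2 / 1000 = 157.2 kN.
Design strength φR_n = 0.75 × 157.2 = 118 kN.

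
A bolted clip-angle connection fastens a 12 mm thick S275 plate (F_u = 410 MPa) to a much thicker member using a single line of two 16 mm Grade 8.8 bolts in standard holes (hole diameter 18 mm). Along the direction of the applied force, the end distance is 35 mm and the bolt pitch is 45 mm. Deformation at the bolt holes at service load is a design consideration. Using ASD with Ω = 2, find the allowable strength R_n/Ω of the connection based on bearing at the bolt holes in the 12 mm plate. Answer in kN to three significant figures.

Per bolt r_n = 1.2 l_c t F_u ≤ 2.4 d t F_u; upper limit = 2.4 × 16 × 12 × 410 / 1000 = 188.9 kN.
Edge bolt: l_c = 35 − 18/2 = 26 mm → 1.2 × 26 × 12 × 410 / 1000 = 153.5 → r_n = 153.5 kN.
Interior bolts: l_c = 45 − 18 = 27 mm → 1.2 × 27 × 12 × 410 / 1000 = 159.4 → r_n = 159.4 kN.
R_n = 1 × 153.5 + 1 × 159.4 = 312.9 kN.
Allowable strength R_n/Ω = 312.9 / 2 = 156 kN.

156 kN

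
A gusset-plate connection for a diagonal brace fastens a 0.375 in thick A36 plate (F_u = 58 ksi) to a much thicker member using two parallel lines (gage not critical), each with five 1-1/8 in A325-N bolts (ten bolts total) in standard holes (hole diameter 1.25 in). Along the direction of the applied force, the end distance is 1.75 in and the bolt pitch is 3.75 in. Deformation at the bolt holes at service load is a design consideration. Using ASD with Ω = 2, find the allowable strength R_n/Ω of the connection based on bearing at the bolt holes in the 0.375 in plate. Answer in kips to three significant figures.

Per bolt r_n = 1.2 l_c t F_u ≤ 2.4 d t F_u; upper limit = 2.4 × 1.125 × 0.375 × 58 = 58.72 kips.
Edge bolt: l_c = 1.75 − 1.25/2 = 1.125 in → 1.2 × 1.125 × 0.375 × 58 = 29.36 → r_n = 29.36 kips.
Interior bolts: l_c = 3.75 − 1.25 = 2.5 in → 1.2 × 2.5 × 0.375 × 58 = 65.25 → r_n = 58.72 kips.
R_n = 2 × 29.36 + 8 × 58.72 = 528.5 kips.
Allowable strength R_n/Ω = 528.5 / 2 = 264 kips.

264 kips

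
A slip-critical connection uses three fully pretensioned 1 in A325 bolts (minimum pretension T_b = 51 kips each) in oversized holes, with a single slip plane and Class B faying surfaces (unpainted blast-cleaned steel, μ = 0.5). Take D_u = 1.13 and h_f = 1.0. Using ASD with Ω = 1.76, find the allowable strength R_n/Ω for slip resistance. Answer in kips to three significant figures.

R_n = μ · D_u · h_f · T_b · n_s · n_b = 0.5 × 1.13 × 1.0 × 51 × 1 × 3 = 86.44 kips.
Allowable strength R_n/Ω = 86.44 / 1.76 = 49.1 kips.

49.1 kips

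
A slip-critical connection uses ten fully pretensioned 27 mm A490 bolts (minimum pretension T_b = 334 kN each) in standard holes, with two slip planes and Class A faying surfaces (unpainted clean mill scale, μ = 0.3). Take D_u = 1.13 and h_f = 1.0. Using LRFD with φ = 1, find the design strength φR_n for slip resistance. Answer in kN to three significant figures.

2260 kN

R_n = μ · D_u · h_f · T_b · n_s · n_b = 0.3 × 1.13 × 1.0 × 334 × 2 × 10 = 2265 kN.
Design strength φR_n = 1 × 2265 = 2260 kN.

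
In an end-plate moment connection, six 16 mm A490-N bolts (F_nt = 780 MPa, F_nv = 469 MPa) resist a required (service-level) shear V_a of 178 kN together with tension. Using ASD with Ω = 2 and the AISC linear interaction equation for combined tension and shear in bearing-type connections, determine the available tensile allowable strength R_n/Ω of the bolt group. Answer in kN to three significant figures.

A_b = π·16²/4 = 201.1 mm²; f_rv = 178 × 1000 / (6 × 201.1) = 147.5 MPa.
F'_nt = 1.3 F_nt − (Ω F_nt / F_nv) f_rv = 1.3·780 − (2·780/469)·147.5 = 523.2 MPa, capped at F_nt → F'_nt = 523.2 MPa.
R_n = F'_nt · A_b · n = 523.2 × 201.1 × 6 / 1000 = 631.2 kN.
Allowable strength R_n/Ω = 631.2 / 2 = 316 kN.

316 kN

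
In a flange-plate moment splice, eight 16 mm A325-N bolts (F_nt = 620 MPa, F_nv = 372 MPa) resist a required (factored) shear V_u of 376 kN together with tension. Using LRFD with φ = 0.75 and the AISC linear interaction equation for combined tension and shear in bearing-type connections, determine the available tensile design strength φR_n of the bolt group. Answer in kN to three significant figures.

A_b = π·16²/4 = 201.1 mm²; f_rv = 376 × 1000 / (8 × 201.1) = 233.8 MPa.
F'_nt = 1.3 F_nt − (F_nt / φF_nv) f_rv = 1.3·620 − (620/(0.75·372))·233.8 = 286.5 MPa, capped at F_nt → F'_nt = 286.5 MPa.
R_n = F'_nt · A_b · n = 286.5 × 201.1 × 8 / 1000 = 460.9 kN.
Design strength φR_n = 0.75 × 460.9 = 346 kN.

346 kN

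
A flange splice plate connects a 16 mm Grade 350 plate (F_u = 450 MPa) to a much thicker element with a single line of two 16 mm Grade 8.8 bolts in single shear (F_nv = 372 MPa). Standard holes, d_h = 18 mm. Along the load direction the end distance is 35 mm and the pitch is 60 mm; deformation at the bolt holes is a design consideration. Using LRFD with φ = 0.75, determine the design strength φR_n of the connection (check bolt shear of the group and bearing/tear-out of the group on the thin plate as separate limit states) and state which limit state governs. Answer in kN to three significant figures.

Bolt shear: A_b = π·16²/4 = 201.1 mm²; R_n = 372 × 201.1 × 2 × 1 / 1000 = 149.6 kN → 0.75 × 149.6 = 112 kN.
Bearing (1.2 l_c t F_u ≤ 2.4 d t F_u): upper limit = 2.4·16·16·450 / 1000 = 276.5 kN.
  Edge l_c = 35 − 18/2 = 26 → r_n = 224.6 kN; interior l_c = 60 − 18 = 42 → r_n = 276.5 kN.
  R_n,bearing = 1·224.6 + 1·276.5 = 501.1 kN → 0.75 × 501.1 = 376 kN.
Bolt shear governs: 112 kN.

112 kN (bolt shear governs)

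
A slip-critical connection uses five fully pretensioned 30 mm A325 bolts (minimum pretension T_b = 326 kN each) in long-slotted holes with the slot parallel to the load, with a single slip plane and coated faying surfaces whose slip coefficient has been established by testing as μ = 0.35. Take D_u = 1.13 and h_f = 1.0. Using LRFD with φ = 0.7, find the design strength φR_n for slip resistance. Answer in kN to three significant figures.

R_n = μ · D_u · h_f · T_b · n_s · n_b = 0.35 × 1.13 × 1.0 × 326 × 1 × 5 = 644.7 kN.
Design strength φR_n = 0.7 × 644.7 = 451 kN.

451 kN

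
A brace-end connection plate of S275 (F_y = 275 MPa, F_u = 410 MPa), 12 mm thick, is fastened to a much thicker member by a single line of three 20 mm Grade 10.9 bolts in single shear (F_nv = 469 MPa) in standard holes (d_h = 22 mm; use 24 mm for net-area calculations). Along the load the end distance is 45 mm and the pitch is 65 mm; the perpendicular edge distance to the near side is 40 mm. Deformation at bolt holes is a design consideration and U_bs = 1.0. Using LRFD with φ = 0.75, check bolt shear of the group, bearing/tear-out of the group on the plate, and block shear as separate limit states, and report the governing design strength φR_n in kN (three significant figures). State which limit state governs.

Bolt shear: A_b = π·20²/4 = 314.2 mm²; R_n = 469 × 314.2 × 3 × 1 / 1000 = 442 kN → 0.75 × 442 = 332 kN.
Bearing: edge l_c = 34, r_n = 200.7 kN; interior l_c = 43, r_n = 236.2 kN; R_n = 200.7 + 2·236.2 = 673.1 kN → 505 kN.
Block shear: A_gv = 2100, A_nv = 1380, A_nt = 336 mm²; R_n = min(0.6F_uA_nv, 0.6F_yA_gv) + U_bs·F_u·A_nt = 477.2 kN → 358 kN.
Bolt shear governs: 332 kN.

332 kN (bolt shear governs)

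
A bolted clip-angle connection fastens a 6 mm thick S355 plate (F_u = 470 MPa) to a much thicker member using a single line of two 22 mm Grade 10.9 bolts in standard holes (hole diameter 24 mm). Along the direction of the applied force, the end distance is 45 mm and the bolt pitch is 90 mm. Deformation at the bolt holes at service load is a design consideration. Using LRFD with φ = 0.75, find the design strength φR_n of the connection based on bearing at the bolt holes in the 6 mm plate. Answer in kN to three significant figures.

Per bolt r_n = 1.2 l_c t F_u ≤ 2.4 d t F_u; upper limit = 2.4 × 22 × 6 × 470 / 1000 = 148.9 kN.
Edge bolt: l_c = 45 − 24/2 = 33 mm → 1.2 × 33 × 6 × 470 / 1000 = 111.7 → r_n = 111.7 kN.
Interior bolts: l_c = 90 − 24 = 66 mm → 1.2 × 66 × 6 × 470 / 1000 = 223.3 → r_n = 148.9 kN.
R_n = 1 × 111.7 + 1 × 148.9 = 260.6 kN.
Design strength φR_n = 0.75 × 260.6 = 195 kN.

195 kN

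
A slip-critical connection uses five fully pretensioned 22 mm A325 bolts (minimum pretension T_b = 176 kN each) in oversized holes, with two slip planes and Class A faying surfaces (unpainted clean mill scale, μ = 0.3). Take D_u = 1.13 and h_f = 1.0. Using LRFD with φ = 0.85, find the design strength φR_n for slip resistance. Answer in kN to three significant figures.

R_n = μ · D_u · h_f · T_b · n_s · n_b = 0.3 × 1.13 × 1.0 × 176 × 2 × 5 = 596.6 kN.
Design strength φR_n = 0.85 × 596.6 = 507 kN.

507 kN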